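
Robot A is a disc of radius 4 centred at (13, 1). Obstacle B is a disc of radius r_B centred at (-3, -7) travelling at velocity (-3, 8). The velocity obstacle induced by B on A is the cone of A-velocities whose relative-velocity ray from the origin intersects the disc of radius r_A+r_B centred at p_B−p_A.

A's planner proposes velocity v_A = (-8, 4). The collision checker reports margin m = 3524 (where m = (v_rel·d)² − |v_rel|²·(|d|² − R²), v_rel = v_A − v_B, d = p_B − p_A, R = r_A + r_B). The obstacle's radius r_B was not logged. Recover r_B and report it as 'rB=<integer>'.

m = 3524
d = (-16, -8);  v_rel = (-5, -4),  |v_rel|² = 41
v_rel×d = (-5)·(-8) − (-4)·(-16) = -24
since m = R²·41 − (-24)²:  R² = (576 + 3524) / 41 = 100
R = √100 = 10  ⇒  r_B = 10 − 4 = 6

rB=6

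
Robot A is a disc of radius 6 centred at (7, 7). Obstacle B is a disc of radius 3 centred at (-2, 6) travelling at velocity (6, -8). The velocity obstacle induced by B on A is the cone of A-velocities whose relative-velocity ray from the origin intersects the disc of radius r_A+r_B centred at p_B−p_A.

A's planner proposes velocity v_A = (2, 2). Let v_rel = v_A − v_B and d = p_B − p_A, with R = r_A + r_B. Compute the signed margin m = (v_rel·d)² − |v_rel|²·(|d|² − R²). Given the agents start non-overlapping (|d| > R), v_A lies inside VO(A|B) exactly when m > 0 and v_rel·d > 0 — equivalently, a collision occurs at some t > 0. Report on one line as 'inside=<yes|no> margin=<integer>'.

d = (-9, -1),  |d|² = 82;  R = 6+3 = 9,  c = 82−9² = 1
v_rel = (-4, 10),  |v_rel|² = 116;  v_rel·d = (-4)·(-9) + (10)·(-1) = 26
116·t² − 52·t + 1 = 0  ⇒  m = 26² − 116·1 = 560
m = 560 > 0,  v_rel·d = 26 > 0  ⇒  inside

inside=yes margin=560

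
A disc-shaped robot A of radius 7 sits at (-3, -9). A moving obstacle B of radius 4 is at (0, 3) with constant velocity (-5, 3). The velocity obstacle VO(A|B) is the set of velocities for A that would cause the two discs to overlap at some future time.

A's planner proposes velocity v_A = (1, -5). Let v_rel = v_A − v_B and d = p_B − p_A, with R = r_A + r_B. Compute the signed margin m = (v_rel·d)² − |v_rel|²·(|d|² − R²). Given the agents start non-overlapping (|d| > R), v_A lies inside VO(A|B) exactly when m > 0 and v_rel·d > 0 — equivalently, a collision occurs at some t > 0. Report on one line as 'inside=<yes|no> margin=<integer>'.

d = (3, 12),  |d|² = 153;  R = 7+4 = 11,  c = 153−11² = 32
v_rel = (6, -8),  |v_rel|² = 100;  v_rel·d = (6)·(3) + (-8)·(12) = -78
100·t² + 156·t + 32 = 0  ⇒  m = (-78)² − 100·32 = 2884
m = 2884 > 0,  v_rel·d = -78 < 0  ⇒  outside

inside=no margin=2884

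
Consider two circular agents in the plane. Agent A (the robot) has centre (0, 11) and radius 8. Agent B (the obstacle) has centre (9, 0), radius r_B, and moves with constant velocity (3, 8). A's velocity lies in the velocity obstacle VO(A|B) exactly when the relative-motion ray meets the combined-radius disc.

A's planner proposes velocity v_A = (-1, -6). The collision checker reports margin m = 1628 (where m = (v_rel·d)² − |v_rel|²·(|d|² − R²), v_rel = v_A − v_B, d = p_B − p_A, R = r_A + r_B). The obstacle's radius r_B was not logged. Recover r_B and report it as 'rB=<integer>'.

m = 1628
d = (9, -11);  v_rel = (-4, -14),  |v_rel|² = 212
v_rel×d = (-4)·(-11) − (-14)·(9) = 170
since m = R²·212 − 170²:  R² = (28900 + 1628) / 212 = 144
R = √144 = 12  ⇒  r_B = 12 − 8 = 4

rB=4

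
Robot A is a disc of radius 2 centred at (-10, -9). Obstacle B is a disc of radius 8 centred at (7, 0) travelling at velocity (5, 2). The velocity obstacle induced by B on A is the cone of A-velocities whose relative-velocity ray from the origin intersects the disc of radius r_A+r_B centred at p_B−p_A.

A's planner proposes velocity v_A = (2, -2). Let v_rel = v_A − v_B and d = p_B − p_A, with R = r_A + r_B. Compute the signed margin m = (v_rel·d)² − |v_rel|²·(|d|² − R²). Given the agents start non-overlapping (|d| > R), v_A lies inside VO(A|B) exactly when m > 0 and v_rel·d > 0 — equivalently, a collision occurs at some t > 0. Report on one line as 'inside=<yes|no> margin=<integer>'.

d = (17, 9),  |d|² = 370;  R = 2+8 = 10,  c = 370−10² = 270
v_rel = (-3, -4),  |v_rel|² = 25;  v_rel·d = (-3)·(17) + (-4)·(9) = -87
25·t² + 174·t + 270 = 0  ⇒  m = (-87)² − 25·270 = 819
m = 819 > 0,  v_rel·d = -87 < 0  ⇒  outside

inside=no margin=819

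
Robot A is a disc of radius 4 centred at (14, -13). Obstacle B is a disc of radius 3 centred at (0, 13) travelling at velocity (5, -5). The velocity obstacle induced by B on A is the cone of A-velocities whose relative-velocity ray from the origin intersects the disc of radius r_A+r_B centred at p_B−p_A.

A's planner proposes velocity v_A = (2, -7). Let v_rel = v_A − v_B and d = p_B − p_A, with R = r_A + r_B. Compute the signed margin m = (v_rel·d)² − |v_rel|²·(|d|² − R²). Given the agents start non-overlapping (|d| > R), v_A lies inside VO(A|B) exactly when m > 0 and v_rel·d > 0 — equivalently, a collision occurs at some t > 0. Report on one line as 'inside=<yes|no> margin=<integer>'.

d = (-14, 26),  |d|² = 872;  R = 4+3 = 7,  c = 872−7² = 823
v_rel = (-3, -2),  |v_rel|² = 13;  v_rel·d = (-3)·(-14) + (-2)·(26) = -10
13·t² + 20·t + 823 = 0  ⇒  m = (-10)² − 13·823 = -10599
m = -10599 < 0,  v_rel·d = -10 < 0  ⇒  outside

inside=no margin=-10599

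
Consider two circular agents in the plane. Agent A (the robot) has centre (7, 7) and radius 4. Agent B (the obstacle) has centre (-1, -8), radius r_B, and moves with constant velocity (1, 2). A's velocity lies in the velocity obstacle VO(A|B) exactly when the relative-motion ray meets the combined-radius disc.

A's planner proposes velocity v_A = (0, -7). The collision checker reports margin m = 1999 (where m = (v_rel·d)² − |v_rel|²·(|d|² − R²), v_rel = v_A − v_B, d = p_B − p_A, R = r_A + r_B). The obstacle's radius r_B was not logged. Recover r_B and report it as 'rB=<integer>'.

m = 1999
d = (-8, -15);  v_rel = (-1, -9),  |v_rel|² = 82
v_rel×d = (-1)·(-15) − (-9)·(-8) = -57
since m = R²·82 − (-57)²:  R² = (3249 + 1999) / 82 = 64
R = √64 = 8  ⇒  r_B = 8 − 4 = 4

rB=4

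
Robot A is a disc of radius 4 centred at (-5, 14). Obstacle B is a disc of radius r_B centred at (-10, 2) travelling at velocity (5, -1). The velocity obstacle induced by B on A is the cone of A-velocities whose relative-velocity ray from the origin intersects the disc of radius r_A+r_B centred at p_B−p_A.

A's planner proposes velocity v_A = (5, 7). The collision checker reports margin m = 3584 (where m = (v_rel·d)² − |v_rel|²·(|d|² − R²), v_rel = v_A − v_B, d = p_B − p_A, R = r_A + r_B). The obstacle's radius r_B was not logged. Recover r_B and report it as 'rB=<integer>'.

m = 3584
d = (-5, -12);  v_rel = (0, 8),  |v_rel|² = 64
v_rel×d = (0)·(-12) − (8)·(-5) = 40
since m = R²·64 − 40²:  R² = (1600 + 3584) / 64 = 81
R = √81 = 9  ⇒  r_B = 9 − 4 = 5

rB=5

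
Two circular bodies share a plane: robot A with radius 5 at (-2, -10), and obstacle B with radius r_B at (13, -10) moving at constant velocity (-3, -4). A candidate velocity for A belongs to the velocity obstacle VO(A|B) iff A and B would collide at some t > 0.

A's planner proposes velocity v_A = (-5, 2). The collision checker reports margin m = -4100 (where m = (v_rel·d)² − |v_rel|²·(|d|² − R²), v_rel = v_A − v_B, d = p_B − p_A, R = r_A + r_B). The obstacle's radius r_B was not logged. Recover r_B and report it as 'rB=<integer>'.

m = -4100
d = (15, 0);  v_rel = (-2, 6),  |v_rel|² = 40
v_rel×d = (-2)·(0) − (6)·(15) = -90
since m = R²·40 − (-90)²:  R² = (8100 + -4100) / 40 = 100
R = √100 = 10  ⇒  r_B = 10 − 5 = 5

rB=5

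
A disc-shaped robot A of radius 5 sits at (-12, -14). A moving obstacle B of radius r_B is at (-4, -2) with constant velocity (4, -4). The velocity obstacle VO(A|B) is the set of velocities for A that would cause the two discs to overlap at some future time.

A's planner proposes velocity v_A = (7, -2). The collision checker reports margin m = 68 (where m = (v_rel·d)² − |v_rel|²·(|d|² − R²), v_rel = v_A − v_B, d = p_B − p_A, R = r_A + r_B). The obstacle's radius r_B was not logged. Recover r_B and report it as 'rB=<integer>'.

m = 68
d = (8, 12);  v_rel = (3, 2),  |v_rel|² = 13
v_rel×d = (3)·(12) − (2)·(8) = 20
since m = R²·13 − 20²:  R² = (400 + 68) / 13 = 36
R = √36 = 6  ⇒  r_B = 6 − 5 = 1

rB=1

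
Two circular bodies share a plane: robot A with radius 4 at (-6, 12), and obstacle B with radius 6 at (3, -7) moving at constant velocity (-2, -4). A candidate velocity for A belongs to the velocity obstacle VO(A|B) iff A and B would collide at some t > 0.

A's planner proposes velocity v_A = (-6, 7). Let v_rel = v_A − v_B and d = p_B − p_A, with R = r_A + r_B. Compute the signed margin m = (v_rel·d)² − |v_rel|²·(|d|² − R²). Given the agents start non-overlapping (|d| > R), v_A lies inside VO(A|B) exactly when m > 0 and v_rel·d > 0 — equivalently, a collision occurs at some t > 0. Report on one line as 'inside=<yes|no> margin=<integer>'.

d = (9, -19),  |d|² = 442;  R = 4+6 = 10,  c = 442−10² = 342
v_rel = (-4, 11),  |v_rel|² = 137;  v_rel·d = (-4)·(9) + (11)·(-19) = -245
137·t² + 490·t + 342 = 0  ⇒  m = (-245)² − 137·342 = 13171
m = 13171 > 0,  v_rel·d = -245 < 0  ⇒  outside

inside=no margin=13171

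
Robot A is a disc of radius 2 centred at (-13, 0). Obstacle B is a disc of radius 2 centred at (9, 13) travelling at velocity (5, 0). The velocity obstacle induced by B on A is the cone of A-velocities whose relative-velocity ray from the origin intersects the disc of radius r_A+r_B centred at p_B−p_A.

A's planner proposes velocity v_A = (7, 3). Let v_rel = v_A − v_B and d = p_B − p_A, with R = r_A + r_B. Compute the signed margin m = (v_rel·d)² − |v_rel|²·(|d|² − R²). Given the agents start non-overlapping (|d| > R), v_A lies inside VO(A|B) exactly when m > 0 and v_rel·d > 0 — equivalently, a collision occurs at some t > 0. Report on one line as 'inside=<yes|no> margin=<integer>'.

d = (22, 13),  |d|² = 653;  R = 2+2 = 4,  c = 653−4² = 637
v_rel = (2, 3),  |v_rel|² = 13;  v_rel·d = (2)·(22) + (3)·(13) = 83
13·t² − 166·t + 637 = 0  ⇒  m = 83² − 13·637 = -1392
m = -1392 < 0,  v_rel·d = 83 > 0  ⇒  outside

inside=no margin=-1392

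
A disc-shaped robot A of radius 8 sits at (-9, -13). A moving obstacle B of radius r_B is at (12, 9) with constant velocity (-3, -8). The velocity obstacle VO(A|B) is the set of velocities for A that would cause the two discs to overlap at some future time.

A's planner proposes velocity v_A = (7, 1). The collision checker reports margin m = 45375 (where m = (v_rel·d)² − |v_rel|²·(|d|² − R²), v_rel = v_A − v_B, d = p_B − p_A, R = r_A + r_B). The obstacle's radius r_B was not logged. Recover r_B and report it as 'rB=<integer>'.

m = 45375
d = (21, 22);  v_rel = (10, 9),  |v_rel|² = 181
v_rel×d = (10)·(22) − (9)·(21) = 31
since m = R²·181 − 31²:  R² = (961 + 45375) / 181 = 256
R = √256 = 16  ⇒  r_B = 16 − 8 = 8

rB=8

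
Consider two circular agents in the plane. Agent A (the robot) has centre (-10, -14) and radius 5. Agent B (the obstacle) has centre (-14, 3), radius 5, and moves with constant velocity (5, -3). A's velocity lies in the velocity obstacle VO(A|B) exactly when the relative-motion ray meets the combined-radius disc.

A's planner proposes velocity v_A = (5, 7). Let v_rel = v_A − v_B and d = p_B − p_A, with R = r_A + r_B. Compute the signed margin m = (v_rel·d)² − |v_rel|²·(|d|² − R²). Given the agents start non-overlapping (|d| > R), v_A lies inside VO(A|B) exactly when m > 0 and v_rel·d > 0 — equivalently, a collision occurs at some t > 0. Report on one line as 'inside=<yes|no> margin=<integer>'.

d = (-4, 17),  |d|² = 305;  R = 5+5 = 10,  c = 305−10² = 205
v_rel = (0, 10),  |v_rel|² = 100;  v_rel·d = (0)·(-4) + (10)·(17) = 170
100·t² − 340·t + 205 = 0  ⇒  m = 170² − 100·205 = 8400
m = 8400 > 0,  v_rel·d = 170 > 0  ⇒  inside

inside=yes margin=8400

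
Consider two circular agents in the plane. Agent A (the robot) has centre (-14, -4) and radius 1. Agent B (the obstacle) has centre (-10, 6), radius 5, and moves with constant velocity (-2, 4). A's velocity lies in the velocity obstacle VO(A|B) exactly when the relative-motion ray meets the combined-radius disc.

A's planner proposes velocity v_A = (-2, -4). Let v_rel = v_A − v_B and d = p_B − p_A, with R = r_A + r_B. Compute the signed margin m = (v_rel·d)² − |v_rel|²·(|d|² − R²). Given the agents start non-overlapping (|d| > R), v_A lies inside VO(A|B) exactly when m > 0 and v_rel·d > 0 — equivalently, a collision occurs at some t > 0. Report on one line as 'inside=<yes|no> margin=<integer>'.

d = (4, 10),  |d|² = 116;  R = 1+5 = 6,  c = 116−6² = 80
v_rel = (0, -8),  |v_rel|² = 64;  v_rel·d = (0)·(4) + (-8)·(10) = -80
64·t² + 160·t + 80 = 0  ⇒  m = (-80)² − 64·80 = 1280
m = 1280 > 0,  v_rel·d = -80 < 0  ⇒  outside

inside=no margin=1280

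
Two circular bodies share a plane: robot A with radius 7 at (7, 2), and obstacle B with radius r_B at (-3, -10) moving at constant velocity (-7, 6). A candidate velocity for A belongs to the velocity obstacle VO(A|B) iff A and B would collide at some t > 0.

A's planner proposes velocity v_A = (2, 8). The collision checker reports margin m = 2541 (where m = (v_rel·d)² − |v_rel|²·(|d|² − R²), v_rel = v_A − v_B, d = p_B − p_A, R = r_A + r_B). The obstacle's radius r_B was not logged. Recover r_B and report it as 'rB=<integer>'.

m = 2541
d = (-10, -12);  v_rel = (9, 2),  |v_rel|² = 85
v_rel×d = (9)·(-12) − (2)·(-10) = -88
since m = R²·85 − (-88)²:  R² = (7744 + 2541) / 85 = 121
R = √121 = 11  ⇒  r_B = 11 − 7 = 4

rB=4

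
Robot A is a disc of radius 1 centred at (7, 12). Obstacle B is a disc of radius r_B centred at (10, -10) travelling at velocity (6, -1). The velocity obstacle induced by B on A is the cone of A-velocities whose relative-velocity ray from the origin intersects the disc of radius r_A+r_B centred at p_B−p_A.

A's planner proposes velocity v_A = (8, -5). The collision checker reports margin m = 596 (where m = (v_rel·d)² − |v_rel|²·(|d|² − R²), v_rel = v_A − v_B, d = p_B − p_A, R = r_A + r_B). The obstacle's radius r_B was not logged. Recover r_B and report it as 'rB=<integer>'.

m = 596
d = (3, -22);  v_rel = (2, -4),  |v_rel|² = 20
v_rel×d = (2)·(-22) − (-4)·(3) = -32
since m = R²·20 − (-32)²:  R² = (1024 + 596) / 20 = 81
R = √81 = 9  ⇒  r_B = 9 − 1 = 8

rB=8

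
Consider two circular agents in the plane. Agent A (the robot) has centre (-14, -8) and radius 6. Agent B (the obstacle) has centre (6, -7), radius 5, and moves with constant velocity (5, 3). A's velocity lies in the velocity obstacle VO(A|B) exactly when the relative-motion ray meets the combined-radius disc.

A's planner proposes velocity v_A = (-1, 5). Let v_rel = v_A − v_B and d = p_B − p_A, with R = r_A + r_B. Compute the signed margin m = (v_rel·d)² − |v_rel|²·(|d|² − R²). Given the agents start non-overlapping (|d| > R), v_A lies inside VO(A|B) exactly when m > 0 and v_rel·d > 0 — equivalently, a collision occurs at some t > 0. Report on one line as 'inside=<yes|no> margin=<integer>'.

d = (20, 1),  |d|² = 401;  R = 6+5 = 11,  c = 401−11² = 280
v_rel = (-6, 2),  |v_rel|² = 40;  v_rel·d = (-6)·(20) + (2)·(1) = -118
40·t² + 236·t + 280 = 0  ⇒  m = (-118)² − 40·280 = 2724
m = 2724 > 0,  v_rel·d = -118 < 0  ⇒  outside

inside=no margin=2724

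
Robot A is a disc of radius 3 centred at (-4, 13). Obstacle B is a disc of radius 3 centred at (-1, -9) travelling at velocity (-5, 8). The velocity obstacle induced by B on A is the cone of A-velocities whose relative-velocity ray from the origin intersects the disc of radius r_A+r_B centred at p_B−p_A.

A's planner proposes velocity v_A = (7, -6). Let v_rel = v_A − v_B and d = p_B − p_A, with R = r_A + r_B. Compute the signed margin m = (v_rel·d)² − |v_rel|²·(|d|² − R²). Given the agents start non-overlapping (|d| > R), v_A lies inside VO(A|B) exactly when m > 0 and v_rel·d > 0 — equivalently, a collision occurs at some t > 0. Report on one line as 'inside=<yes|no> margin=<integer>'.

d = (3, -22),  |d|² = 493;  R = 3+3 = 6,  c = 493−6² = 457
v_rel = (12, -14),  |v_rel|² = 340;  v_rel·d = (12)·(3) + (-14)·(-22) = 344
340·t² − 688·t + 457 = 0  ⇒  m = 344² − 340·457 = -37044
m = -37044 < 0,  v_rel·d = 344 > 0  ⇒  outside

inside=no margin=-37044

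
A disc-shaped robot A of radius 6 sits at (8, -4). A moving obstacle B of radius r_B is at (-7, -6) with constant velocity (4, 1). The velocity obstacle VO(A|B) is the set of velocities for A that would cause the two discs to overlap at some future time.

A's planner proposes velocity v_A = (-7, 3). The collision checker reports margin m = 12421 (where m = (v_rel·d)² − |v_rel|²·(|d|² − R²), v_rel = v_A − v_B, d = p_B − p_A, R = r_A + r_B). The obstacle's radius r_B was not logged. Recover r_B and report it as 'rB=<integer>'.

m = 12421
d = (-15, -2);  v_rel = (-11, 2),  |v_rel|² = 125
v_rel×d = (-11)·(-2) − (2)·(-15) = 52
since m = R²·125 − 52²:  R² = (2704 + 12421) / 125 = 121
R = √121 = 11  ⇒  r_B = 11 − 6 = 5

rB=5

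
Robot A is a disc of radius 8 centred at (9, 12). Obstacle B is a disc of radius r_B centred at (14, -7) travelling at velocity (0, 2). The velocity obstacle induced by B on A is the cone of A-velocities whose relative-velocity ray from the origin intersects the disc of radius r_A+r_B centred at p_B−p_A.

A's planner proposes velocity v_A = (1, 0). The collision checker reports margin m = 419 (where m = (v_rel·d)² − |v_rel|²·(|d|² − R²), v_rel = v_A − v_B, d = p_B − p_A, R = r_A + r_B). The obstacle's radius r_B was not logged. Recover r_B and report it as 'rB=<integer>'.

m = 419
d = (5, -19);  v_rel = (1, -2),  |v_rel|² = 5
v_rel×d = (1)·(-19) − (-2)·(5) = -9
since m = R²·5 − (-9)²:  R² = (81 + 419) / 5 = 100
R = √100 = 10  ⇒  r_B = 10 − 8 = 2

rB=2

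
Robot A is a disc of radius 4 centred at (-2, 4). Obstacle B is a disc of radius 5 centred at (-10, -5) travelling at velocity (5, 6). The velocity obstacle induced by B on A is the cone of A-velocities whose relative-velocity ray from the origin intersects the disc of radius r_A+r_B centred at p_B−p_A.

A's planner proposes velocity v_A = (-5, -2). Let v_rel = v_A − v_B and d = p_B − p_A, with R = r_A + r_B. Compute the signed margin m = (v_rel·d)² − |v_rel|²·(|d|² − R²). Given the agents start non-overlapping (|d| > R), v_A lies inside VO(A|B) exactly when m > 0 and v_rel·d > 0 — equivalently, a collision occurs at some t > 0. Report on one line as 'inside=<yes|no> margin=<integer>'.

d = (-8, -9),  |d|² = 145;  R = 4+5 = 9,  c = 145−9² = 64
v_rel = (-10, -8),  |v_rel|² = 164;  v_rel·d = (-10)·(-8) + (-8)·(-9) = 152
164·t² − 304·t + 64 = 0  ⇒  m = 152² − 164·64 = 12608
m = 12608 > 0,  v_rel·d = 152 > 0  ⇒  inside

inside=yes margin=12608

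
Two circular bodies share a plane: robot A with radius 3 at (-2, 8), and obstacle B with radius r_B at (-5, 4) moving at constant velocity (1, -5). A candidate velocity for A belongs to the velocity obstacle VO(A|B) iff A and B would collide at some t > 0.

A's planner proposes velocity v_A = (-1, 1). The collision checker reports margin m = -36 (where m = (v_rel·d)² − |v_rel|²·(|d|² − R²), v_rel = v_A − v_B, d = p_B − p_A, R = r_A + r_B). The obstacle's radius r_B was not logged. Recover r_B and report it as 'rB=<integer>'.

m = -36
d = (-3, -4);  v_rel = (-2, 6),  |v_rel|² = 40
v_rel×d = (-2)·(-4) − (6)·(-3) = 26
since m = R²·40 − 26²:  R² = (676 + -36) / 40 = 16
R = √16 = 4  ⇒  r_B = 4 − 3 = 1

rB=1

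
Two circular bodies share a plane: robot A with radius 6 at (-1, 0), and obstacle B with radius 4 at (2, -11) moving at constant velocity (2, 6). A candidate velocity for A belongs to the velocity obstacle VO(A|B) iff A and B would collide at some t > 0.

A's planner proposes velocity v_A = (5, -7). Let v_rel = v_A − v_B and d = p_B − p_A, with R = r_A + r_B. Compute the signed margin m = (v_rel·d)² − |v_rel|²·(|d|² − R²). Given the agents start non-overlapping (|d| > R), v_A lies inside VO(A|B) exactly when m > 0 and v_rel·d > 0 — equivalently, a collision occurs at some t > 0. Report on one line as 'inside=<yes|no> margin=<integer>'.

d = (3, -11),  |d|² = 130;  R = 6+4 = 10,  c = 130−10² = 30
v_rel = (3, -13),  |v_rel|² = 178;  v_rel·d = (3)·(3) + (-13)·(-11) = 152
178·t² − 304·t + 30 = 0  ⇒  m = 152² − 178·30 = 17764
m = 17764 > 0,  v_rel·d = 152 > 0  ⇒  inside

inside=yes margin=17764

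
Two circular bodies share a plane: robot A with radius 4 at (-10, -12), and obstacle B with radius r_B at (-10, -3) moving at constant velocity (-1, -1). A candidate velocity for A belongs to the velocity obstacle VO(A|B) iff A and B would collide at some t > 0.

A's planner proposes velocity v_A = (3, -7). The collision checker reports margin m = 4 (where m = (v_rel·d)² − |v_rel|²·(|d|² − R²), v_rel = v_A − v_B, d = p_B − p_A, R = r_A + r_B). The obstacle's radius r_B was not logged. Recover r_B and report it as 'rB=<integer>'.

m = 4
d = (0, 9);  v_rel = (4, -6),  |v_rel|² = 52
v_rel×d = (4)·(9) − (-6)·(0) = 36
since m = R²·52 − 36²:  R² = (1296 + 4) / 52 = 25
R = √25 = 5  ⇒  r_B = 5 − 4 = 1

rB=1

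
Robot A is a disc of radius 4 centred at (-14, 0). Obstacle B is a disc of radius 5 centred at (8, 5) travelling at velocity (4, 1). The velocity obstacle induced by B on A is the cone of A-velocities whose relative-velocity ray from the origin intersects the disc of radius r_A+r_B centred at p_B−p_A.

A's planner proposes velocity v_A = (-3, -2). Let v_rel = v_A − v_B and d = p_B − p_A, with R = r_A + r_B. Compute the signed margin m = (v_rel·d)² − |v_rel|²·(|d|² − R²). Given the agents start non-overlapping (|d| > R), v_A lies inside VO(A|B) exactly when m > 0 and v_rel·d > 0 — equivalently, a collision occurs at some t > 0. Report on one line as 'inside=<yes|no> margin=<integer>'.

d = (22, 5),  |d|² = 509;  R = 4+5 = 9,  c = 509−9² = 428
v_rel = (-7, -3),  |v_rel|² = 58;  v_rel·d = (-7)·(22) + (-3)·(5) = -169
58·t² + 338·t + 428 = 0  ⇒  m = (-169)² − 58·428 = 3737
m = 3737 > 0,  v_rel·d = -169 < 0  ⇒  outside

inside=no margin=3737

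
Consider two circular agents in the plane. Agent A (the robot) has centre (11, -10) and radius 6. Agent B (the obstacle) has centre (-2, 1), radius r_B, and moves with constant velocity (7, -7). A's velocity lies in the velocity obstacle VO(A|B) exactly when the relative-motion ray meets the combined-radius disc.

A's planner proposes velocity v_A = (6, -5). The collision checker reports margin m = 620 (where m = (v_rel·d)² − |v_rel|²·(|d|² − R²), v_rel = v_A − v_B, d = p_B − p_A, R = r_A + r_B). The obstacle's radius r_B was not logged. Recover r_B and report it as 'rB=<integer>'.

m = 620
d = (-13, 11);  v_rel = (-1, 2),  |v_rel|² = 5
v_rel×d = (-1)·(11) − (2)·(-13) = 15
since m = R²·5 − 15²:  R² = (225 + 620) / 5 = 169
R = √169 = 13  ⇒  r_B = 13 − 6 = 7

rB=7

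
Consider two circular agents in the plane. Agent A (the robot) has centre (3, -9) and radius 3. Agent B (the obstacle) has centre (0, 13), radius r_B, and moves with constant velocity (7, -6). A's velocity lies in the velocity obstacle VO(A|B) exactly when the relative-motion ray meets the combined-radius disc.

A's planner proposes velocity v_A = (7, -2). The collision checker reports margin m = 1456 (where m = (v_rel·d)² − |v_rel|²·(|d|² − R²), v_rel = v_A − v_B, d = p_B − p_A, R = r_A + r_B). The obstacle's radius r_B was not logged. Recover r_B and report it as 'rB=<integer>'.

m = 1456
d = (-3, 22);  v_rel = (0, 4),  |v_rel|² = 16
v_rel×d = (0)·(22) − (4)·(-3) = 12
since m = R²·16 − 12²:  R² = (144 + 1456) / 16 = 100
R = √100 = 10  ⇒  r_B = 10 − 3 = 7

rB=7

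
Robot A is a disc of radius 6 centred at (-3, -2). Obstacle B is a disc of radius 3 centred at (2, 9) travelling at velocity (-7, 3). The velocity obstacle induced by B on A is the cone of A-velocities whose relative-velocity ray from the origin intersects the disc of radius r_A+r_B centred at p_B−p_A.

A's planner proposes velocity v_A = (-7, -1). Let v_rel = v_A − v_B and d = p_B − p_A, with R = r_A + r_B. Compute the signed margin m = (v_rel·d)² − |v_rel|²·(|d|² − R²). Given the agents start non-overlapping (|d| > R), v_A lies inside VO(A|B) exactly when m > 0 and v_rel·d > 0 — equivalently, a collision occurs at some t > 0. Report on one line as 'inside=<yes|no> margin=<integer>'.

d = (5, 11),  |d|² = 146;  R = 6+3 = 9,  c = 146−9² = 65
v_rel = (0, -4),  |v_rel|² = 16;  v_rel·d = (0)·(5) + (-4)·(11) = -44
16·t² + 88·t + 65 = 0  ⇒  m = (-44)² − 16·65 = 896
m = 896 > 0,  v_rel·d = -44 < 0  ⇒  outside

inside=no margin=896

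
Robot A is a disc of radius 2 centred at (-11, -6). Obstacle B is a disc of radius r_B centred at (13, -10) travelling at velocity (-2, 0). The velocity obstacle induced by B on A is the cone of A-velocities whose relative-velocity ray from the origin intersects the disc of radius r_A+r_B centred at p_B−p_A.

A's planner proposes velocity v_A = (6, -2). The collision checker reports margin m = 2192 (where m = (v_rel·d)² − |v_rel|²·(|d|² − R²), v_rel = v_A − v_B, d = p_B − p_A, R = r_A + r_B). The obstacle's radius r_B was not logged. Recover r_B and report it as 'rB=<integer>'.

m = 2192
d = (24, -4);  v_rel = (8, -2),  |v_rel|² = 68
v_rel×d = (8)·(-4) − (-2)·(24) = 16
since m = R²·68 − 16²:  R² = (256 + 2192) / 68 = 36
R = √36 = 6  ⇒  r_B = 6 − 2 = 4

rB=4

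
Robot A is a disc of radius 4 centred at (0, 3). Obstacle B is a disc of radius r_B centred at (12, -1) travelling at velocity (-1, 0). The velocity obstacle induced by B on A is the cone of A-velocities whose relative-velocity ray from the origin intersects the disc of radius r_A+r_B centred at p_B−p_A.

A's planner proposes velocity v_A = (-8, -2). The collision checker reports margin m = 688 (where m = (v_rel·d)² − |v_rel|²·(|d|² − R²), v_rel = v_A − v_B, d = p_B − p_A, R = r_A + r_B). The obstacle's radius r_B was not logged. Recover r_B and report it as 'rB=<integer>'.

m = 688
d = (12, -4);  v_rel = (-7, -2),  |v_rel|² = 53
v_rel×d = (-7)·(-4) − (-2)·(12) = 52
since m = R²·53 − 52²:  R² = (2704 + 688) / 53 = 64
R = √64 = 8  ⇒  r_B = 8 − 4 = 4

rB=4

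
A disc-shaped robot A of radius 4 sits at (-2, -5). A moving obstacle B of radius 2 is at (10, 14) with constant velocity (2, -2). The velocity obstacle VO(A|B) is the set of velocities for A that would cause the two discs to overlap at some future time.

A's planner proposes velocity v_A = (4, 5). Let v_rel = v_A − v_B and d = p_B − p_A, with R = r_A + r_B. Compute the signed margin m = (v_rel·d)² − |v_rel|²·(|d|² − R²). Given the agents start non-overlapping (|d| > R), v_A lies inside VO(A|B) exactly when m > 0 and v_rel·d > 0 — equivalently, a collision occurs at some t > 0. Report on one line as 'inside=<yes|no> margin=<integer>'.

d = (12, 19),  |d|² = 505;  R = 4+2 = 6,  c = 505−6² = 469
v_rel = (2, 7),  |v_rel|² = 53;  v_rel·d = (2)·(12) + (7)·(19) = 157
53·t² − 314·t + 469 = 0  ⇒  m = 157² − 53·469 = -208
m = -208 < 0,  v_rel·d = 157 > 0  ⇒  outside

inside=no margin=-208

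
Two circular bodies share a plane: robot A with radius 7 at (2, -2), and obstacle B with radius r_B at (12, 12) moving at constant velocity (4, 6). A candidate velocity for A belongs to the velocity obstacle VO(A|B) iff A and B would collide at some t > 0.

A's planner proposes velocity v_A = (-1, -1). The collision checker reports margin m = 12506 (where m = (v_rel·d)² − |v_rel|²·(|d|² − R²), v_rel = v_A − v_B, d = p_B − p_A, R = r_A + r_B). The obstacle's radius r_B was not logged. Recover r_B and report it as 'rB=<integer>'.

m = 12506
d = (10, 14);  v_rel = (-5, -7),  |v_rel|² = 74
v_rel×d = (-5)·(14) − (-7)·(10) = 0
since m = R²·74 − 0²:  R² = (0 + 12506) / 74 = 169
R = √169 = 13  ⇒  r_B = 13 − 7 = 6

rB=6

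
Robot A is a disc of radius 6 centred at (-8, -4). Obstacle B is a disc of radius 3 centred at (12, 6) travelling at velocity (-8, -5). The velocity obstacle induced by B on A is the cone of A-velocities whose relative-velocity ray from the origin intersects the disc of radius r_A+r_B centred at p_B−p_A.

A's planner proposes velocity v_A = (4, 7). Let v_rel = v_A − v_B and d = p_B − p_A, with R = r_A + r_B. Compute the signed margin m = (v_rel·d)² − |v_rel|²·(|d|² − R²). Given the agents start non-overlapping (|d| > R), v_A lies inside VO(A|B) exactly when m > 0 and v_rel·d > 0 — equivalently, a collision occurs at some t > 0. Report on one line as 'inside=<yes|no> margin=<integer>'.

d = (20, 10),  |d|² = 500;  R = 6+3 = 9,  c = 500−9² = 419
v_rel = (12, 12),  |v_rel|² = 288;  v_rel·d = (12)·(20) + (12)·(10) = 360
288·t² − 720·t + 419 = 0  ⇒  m = 360² − 288·419 = 8928
m = 8928 > 0,  v_rel·d = 360 > 0  ⇒  inside

inside=yes margin=8928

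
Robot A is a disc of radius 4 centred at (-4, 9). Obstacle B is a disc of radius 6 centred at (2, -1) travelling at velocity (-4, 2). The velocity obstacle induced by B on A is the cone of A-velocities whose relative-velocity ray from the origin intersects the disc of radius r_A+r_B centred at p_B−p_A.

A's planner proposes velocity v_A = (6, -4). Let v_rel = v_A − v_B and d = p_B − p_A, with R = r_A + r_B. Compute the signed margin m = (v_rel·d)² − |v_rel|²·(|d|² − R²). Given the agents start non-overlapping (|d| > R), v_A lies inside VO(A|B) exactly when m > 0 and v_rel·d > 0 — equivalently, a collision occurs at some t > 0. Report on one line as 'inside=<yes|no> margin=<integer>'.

d = (6, -10),  |d|² = 136;  R = 4+6 = 10,  c = 136−10² = 36
v_rel = (10, -6),  |v_rel|² = 136;  v_rel·d = (10)·(6) + (-6)·(-10) = 120
136·t² − 240·t + 36 = 0  ⇒  m = 120² − 136·36 = 9504
m = 9504 > 0,  v_rel·d = 120 > 0  ⇒  inside

inside=yes margin=9504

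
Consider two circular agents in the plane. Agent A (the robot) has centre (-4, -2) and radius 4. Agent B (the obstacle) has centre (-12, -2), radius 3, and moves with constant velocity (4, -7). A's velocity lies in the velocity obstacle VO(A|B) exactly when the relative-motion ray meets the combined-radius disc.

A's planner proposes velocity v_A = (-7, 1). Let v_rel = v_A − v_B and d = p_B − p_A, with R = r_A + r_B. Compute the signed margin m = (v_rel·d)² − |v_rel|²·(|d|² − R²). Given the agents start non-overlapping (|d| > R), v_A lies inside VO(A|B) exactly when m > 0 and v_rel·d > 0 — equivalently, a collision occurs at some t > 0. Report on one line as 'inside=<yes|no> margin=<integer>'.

d = (-8, 0),  |d|² = 64;  R = 4+3 = 7,  c = 64−7² = 15
v_rel = (-11, 8),  |v_rel|² = 185;  v_rel·d = (-11)·(-8) + (8)·(0) = 88
185·t² − 176·t + 15 = 0  ⇒  m = 88² − 185·15 = 4969
m = 4969 > 0,  v_rel·d = 88 > 0  ⇒  inside

inside=yes margin=4969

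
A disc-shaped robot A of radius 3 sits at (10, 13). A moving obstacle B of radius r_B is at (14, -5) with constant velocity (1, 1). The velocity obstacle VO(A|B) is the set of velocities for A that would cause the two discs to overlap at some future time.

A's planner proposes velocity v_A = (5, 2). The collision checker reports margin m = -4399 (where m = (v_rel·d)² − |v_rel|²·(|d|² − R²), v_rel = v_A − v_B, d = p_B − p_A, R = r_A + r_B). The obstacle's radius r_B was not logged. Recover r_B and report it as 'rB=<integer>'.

m = -4399
d = (4, -18);  v_rel = (4, 1),  |v_rel|² = 17
v_rel×d = (4)·(-18) − (1)·(4) = -76
since m = R²·17 − (-76)²:  R² = (5776 + -4399) / 17 = 81
R = √81 = 9  ⇒  r_B = 9 − 3 = 6

rB=6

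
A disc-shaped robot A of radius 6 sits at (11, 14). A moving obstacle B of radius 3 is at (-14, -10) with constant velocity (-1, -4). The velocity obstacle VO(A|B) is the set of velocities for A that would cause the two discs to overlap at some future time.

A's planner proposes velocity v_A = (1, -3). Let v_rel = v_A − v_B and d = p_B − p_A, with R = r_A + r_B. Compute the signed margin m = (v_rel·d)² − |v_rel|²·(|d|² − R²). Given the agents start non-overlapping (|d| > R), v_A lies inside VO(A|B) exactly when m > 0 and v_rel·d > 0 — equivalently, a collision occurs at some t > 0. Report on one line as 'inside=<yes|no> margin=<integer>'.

d = (-25, -24),  |d|² = 1201;  R = 6+3 = 9,  c = 1201−9² = 1120
v_rel = (2, 1),  |v_rel|² = 5;  v_rel·d = (2)·(-25) + (1)·(-24) = -74
5·t² + 148·t + 1120 = 0  ⇒  m = (-74)² − 5·1120 = -124
m = -124 < 0,  v_rel·d = -74 < 0  ⇒  outside

inside=no margin=-124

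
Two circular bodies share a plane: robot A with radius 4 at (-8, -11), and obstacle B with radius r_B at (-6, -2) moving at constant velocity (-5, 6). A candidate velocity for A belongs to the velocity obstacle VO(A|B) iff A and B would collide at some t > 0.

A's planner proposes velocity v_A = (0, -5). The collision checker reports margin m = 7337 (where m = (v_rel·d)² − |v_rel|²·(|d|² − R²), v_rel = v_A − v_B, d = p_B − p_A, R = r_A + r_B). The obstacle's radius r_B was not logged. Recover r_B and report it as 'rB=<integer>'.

m = 7337
d = (2, 9);  v_rel = (5, -11),  |v_rel|² = 146
v_rel×d = (5)·(9) − (-11)·(2) = 67
since m = R²·146 − 67²:  R² = (4489 + 7337) / 146 = 81
R = √81 = 9  ⇒  r_B = 9 − 4 = 5

rB=5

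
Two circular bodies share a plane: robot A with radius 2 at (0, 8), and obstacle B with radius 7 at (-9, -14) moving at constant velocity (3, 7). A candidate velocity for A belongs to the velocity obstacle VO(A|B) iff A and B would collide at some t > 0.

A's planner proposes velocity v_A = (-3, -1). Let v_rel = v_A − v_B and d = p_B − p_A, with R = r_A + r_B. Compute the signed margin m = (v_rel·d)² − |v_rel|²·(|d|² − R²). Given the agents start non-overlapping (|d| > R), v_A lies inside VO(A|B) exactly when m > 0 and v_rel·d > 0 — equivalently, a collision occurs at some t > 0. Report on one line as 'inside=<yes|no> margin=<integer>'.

d = (-9, -22),  |d|² = 565;  R = 2+7 = 9,  c = 565−9² = 484
v_rel = (-6, -8),  |v_rel|² = 100;  v_rel·d = (-6)·(-9) + (-8)·(-22) = 230
100·t² − 460·t + 484 = 0  ⇒  m = 230² − 100·484 = 4500
m = 4500 > 0,  v_rel·d = 230 > 0  ⇒  inside

inside=yes margin=4500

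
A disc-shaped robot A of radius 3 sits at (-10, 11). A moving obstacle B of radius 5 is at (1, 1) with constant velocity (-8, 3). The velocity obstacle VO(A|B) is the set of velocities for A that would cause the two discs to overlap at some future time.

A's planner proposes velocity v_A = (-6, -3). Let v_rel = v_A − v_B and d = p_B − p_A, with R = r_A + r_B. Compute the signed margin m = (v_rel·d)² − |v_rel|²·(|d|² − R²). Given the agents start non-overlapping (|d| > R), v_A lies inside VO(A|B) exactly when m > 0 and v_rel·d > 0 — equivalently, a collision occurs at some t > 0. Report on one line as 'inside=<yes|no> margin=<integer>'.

d = (11, -10),  |d|² = 221;  R = 3+5 = 8,  c = 221−8² = 157
v_rel = (2, -6),  |v_rel|² = 40;  v_rel·d = (2)·(11) + (-6)·(-10) = 82
40·t² − 164·t + 157 = 0  ⇒  m = 82² − 40·157 = 444
m = 444 > 0,  v_rel·d = 82 > 0  ⇒  inside

inside=yes margin=444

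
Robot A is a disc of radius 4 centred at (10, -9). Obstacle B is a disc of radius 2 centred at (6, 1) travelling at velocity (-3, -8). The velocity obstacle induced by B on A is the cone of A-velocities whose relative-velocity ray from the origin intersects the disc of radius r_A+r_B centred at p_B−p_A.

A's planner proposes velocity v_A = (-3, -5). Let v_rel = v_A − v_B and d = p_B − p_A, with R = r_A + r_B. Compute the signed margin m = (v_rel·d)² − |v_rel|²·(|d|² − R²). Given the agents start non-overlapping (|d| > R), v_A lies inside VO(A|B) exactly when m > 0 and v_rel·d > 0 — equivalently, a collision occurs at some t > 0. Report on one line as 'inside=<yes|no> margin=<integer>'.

d = (-4, 10),  |d|² = 116;  R = 4+2 = 6,  c = 116−6² = 80
v_rel = (0, 3),  |v_rel|² = 9;  v_rel·d = (0)·(-4) + (3)·(10) = 30
9·t² − 60·t + 80 = 0  ⇒  m = 30² − 9·80 = 180
m = 180 > 0,  v_rel·d = 30 > 0  ⇒  inside

inside=yes margin=180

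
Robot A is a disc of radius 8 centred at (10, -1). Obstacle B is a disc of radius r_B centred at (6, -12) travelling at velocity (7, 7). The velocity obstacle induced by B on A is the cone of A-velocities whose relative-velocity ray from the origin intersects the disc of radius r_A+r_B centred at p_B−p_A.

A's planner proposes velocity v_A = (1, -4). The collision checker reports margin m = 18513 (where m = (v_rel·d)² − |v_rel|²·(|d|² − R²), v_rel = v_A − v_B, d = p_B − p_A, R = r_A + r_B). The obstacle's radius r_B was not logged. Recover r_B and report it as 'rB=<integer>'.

m = 18513
d = (-4, -11);  v_rel = (-6, -11),  |v_rel|² = 157
v_rel×d = (-6)·(-11) − (-11)·(-4) = 22
since m = R²·157 − 22²:  R² = (484 + 18513) / 157 = 121
R = √121 = 11  ⇒  r_B = 11 − 8 = 3

rB=3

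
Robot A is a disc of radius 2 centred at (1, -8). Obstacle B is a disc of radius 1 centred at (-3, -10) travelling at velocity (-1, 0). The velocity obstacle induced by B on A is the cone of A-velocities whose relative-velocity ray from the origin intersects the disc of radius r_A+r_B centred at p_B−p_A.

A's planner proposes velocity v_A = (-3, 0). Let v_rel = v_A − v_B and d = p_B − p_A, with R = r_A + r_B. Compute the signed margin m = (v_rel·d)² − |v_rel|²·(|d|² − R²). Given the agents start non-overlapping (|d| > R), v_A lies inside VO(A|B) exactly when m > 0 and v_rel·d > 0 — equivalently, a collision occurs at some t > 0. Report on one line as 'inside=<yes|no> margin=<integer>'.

d = (-4, -2),  |d|² = 20;  R = 2+1 = 3,  c = 20−3² = 11
v_rel = (-2, 0),  |v_rel|² = 4;  v_rel·d = (-2)·(-4) + (0)·(-2) = 8
4·t² − 16·t + 11 = 0  ⇒  m = 8² − 4·11 = 20
m = 20 > 0,  v_rel·d = 8 > 0  ⇒  inside

inside=yes margin=20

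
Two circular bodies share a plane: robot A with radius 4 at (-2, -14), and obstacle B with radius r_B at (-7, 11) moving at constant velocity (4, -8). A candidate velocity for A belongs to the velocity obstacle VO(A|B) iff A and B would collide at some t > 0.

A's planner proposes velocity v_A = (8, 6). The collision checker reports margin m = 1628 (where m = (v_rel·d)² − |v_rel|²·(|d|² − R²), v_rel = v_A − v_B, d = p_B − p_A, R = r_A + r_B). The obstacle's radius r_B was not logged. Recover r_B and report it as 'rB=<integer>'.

m = 1628
d = (-5, 25);  v_rel = (4, 14),  |v_rel|² = 212
v_rel×d = (4)·(25) − (14)·(-5) = 170
since m = R²·212 − 170²:  R² = (28900 + 1628) / 212 = 144
R = √144 = 12  ⇒  r_B = 12 − 4 = 8

rB=8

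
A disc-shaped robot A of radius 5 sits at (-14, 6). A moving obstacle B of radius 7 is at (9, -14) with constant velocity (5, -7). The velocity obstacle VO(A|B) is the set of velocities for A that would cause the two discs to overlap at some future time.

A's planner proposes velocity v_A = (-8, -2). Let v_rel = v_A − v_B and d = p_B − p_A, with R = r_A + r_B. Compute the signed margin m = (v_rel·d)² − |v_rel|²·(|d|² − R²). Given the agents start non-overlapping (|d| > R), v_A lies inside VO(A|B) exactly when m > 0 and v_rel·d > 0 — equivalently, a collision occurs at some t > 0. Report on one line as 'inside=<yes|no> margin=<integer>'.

d = (23, -20),  |d|² = 929;  R = 5+7 = 12,  c = 929−12² = 785
v_rel = (-13, 5),  |v_rel|² = 194;  v_rel·d = (-13)·(23) + (5)·(-20) = -399
194·t² + 798·t + 785 = 0  ⇒  m = (-399)² − 194·785 = 6911
m = 6911 > 0,  v_rel·d = -399 < 0  ⇒  outside

inside=no margin=6911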